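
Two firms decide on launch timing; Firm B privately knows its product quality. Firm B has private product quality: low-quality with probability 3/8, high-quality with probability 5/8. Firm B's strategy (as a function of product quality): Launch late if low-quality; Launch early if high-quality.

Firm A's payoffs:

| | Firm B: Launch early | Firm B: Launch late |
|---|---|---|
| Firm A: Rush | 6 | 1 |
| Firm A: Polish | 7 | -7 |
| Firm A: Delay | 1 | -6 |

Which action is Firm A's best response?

Compute Firm A's expected payoff for each action, taking the expectation over Firm B's type.
E[Rush] = 3/8·(1) + 5/8·(6) = 33/8
E[Polish] = 3/8·(-7) + 5/8·(7) = 7/4
E[Delay] = 3/8·(-6) + 5/8·(1) = -13/8
Best response: Rush (33/8 is the largest).

Rush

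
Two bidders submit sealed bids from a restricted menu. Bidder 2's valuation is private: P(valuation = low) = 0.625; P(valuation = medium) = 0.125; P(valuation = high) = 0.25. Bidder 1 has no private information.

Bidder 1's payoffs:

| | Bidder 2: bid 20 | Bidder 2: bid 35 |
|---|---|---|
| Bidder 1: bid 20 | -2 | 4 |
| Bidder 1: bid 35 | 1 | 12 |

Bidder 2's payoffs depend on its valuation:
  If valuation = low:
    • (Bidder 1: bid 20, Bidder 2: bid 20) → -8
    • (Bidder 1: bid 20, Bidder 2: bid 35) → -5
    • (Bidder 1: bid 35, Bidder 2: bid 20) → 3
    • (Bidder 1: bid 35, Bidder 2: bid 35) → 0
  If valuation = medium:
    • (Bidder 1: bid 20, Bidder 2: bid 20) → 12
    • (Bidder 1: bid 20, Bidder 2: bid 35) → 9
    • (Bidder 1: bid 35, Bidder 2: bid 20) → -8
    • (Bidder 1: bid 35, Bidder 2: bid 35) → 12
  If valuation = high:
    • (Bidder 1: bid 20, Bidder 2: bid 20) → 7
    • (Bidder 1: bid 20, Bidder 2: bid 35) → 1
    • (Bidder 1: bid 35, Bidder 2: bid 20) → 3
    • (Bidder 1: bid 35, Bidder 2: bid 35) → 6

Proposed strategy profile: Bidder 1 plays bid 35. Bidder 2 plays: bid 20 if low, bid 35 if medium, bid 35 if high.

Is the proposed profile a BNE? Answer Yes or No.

Yes

Bidder 1 plays bid 35: E[bid 35] = 0.625·(1) + 0.125·(12) + 0.25·(12) = 5.125; E[bid 20] = 0.25. Best-responding. ✓
Bidder 2 (valuation low), facing bid 35: bid 20 gives 3, bid 35 gives 0. Proposed bid 20 is best. ✓
Bidder 2 (valuation medium), facing bid 35: bid 20 gives -8, bid 35 gives 12. Proposed bid 35 is best. ✓
Bidder 2 (valuation high), facing bid 35: bid 20 gives 3, bid 35 gives 6. Proposed bid 35 is best. ✓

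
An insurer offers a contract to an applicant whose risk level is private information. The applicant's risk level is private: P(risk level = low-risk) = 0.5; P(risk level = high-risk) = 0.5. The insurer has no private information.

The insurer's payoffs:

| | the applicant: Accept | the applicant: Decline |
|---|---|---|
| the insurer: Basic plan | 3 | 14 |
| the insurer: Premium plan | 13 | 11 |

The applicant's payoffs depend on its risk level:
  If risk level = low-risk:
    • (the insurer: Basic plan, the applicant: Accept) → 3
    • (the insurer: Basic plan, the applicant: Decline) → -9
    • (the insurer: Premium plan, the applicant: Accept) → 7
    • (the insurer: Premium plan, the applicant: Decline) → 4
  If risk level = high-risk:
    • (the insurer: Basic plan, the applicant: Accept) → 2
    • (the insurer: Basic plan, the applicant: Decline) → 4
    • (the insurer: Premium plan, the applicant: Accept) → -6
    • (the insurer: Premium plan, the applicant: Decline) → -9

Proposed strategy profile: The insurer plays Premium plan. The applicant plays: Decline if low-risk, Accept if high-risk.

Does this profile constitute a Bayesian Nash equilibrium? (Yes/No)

No

A profile is a BNE iff every type of every player is best-responding given beliefs about the other side.
The insurer plays Premium plan: E[Premium plan] = 0.5·(11) + 0.5·(13) = 12; E[Basic plan] = 8.5. Best-responding. ✓
The applicant (risk level low-risk), facing Premium plan: Accept gives 7, Decline gives 4. Proposed Decline is not best — profitable deviation exists. ✗
The applicant (risk level high-risk), facing Premium plan: Accept gives -6, Decline gives -9. Proposed Accept is best. ✓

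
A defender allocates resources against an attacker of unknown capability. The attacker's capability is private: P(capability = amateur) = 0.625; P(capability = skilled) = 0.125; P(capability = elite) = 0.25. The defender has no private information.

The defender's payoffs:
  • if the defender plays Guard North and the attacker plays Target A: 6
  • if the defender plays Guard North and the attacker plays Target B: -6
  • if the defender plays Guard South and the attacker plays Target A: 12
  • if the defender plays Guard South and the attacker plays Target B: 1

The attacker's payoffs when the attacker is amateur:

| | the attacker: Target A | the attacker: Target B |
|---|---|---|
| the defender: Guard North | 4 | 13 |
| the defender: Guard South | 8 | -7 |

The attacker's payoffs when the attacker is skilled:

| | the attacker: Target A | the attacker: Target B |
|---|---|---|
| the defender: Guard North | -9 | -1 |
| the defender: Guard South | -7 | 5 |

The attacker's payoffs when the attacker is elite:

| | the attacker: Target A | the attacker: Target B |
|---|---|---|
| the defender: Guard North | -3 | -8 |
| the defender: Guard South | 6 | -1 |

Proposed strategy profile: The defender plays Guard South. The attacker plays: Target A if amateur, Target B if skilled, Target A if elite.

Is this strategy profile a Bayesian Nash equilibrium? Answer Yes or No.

The defender plays Guard South: E[Guard South] = 0.625·(12) + 0.125·(1) + 0.25·(12) = 10.625; E[Guard North] = 4.5. Best-responding. ✓
The attacker (capability amateur), facing Guard South: Target A gives 8, Target B gives -7. Proposed Target A is best. ✓
The attacker (capability skilled), facing Guard South: Target A gives -7, Target B gives 5. Proposed Target B is best. ✓
The attacker (capability elite), facing Guard South: Target A gives 6, Target B gives -1. Proposed Target A is best. ✓

Yes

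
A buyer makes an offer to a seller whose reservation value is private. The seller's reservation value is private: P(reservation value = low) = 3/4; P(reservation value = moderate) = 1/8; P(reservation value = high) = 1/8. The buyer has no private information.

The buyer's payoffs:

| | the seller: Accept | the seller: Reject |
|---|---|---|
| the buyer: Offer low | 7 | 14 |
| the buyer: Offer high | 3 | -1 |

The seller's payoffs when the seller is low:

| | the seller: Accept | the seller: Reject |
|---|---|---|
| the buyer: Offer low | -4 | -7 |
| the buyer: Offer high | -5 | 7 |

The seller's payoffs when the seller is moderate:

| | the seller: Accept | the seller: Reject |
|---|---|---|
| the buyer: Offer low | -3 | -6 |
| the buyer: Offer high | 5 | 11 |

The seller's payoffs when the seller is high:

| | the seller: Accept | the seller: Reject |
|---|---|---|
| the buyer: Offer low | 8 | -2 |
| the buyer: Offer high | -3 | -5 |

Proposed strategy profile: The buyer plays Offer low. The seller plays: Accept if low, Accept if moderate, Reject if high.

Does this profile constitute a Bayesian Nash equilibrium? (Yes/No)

A profile is a BNE iff every type of every player is best-responding given beliefs about the other side.
The buyer plays Offer low: E[Offer low] = 3/4·(7) + 1/8·(7) + 1/8·(14) = 63/8; E[Offer high] = 5/2. Best-responding. ✓
The seller (reservation value low), facing Offer low: Accept gives -4, Reject gives -7. Proposed Accept is best. ✓
The seller (reservation value moderate), facing Offer low: Accept gives -3, Reject gives -6. Proposed Accept is best. ✓
The seller (reservation value high), facing Offer low: Accept gives 8, Reject gives -2. Proposed Reject is not best — profitable deviation exists. ✗

No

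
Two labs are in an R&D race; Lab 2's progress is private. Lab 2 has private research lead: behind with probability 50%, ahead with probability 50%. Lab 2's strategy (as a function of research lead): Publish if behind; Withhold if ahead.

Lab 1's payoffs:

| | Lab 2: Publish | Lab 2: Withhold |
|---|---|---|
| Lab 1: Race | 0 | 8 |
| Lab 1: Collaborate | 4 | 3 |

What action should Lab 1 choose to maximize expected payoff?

E[Race] = 0.5·(0) + 0.5·(8) = 4
E[Collaborate] = 0.5·(4) + 0.5·(3) = 3.5
Best response: Race (4 is the largest).

Race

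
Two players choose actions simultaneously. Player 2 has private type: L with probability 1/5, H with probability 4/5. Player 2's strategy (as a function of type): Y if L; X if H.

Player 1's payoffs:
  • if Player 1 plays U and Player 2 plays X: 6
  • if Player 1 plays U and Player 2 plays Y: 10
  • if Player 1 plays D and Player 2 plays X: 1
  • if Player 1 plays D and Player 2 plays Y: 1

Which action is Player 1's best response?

Compute Player 1's expected payoff for each action, taking the expectation over Player 2's type.
E[U] = 1/5·(10) + 4/5·(6) = 34/5
E[D] = 1/5·(1) + 4/5·(1) = 1
Best response: U (34/5 is the largest).

U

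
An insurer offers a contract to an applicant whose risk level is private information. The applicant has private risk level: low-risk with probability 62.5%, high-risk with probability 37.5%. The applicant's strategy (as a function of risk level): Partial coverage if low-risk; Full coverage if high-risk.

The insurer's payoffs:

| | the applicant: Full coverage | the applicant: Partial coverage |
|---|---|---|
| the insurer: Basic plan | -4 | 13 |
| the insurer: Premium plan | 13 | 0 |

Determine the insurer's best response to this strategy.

E[Basic plan] = 0.625·(13) + 0.375·(-4) = 6.625
E[Premium plan] = 0.625·(0) + 0.375·(13) = 4.875
Best response: Basic plan (6.625 is the largest).

Basic plan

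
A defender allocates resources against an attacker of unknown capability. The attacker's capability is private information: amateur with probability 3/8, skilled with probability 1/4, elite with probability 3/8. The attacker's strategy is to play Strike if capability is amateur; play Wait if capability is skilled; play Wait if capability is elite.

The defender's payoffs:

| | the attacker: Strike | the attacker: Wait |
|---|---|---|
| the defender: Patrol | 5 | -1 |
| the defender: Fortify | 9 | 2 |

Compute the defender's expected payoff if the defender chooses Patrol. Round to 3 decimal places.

Take the expectation over the attacker's capability, weighting each type's action by its prior probability.
E[Patrol] = 3/8·5 + 1/4·(-1) + 3/8·(-1) = 15/8 + (-1/4) + (-3/8) = 5/4

1.250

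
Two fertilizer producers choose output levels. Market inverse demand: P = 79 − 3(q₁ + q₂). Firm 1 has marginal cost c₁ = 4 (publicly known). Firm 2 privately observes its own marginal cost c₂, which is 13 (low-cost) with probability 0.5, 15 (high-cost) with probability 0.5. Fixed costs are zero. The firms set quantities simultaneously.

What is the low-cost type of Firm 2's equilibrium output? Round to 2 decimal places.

6.28

Type-c best response for Firm 2: q₂(c) = (79 − c)/6 − q₁/2.
Firm 1 maximizes expected profit; its first-order condition is 79 − 6q₁ − 3E[q₂] − 4 = 0.
Substituting E[q₂] and solving: E[c₂] = 14, so q₁ = (79 − 2·4 + 14)/9 = 9.44444.
q₂(low-cost) = (79 − 13 − 3·9.44444)/6 = 6.27778.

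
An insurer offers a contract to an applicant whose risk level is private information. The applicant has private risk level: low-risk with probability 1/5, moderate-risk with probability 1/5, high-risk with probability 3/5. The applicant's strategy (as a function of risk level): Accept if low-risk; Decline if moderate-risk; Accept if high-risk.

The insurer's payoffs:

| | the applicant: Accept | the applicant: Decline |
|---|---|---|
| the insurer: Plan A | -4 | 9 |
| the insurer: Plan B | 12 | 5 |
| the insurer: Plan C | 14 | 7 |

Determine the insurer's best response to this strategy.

E[Plan A] = 1/5·(-4) + 1/5·(9) + 3/5·(-4) = -7/5
E[Plan B] = 1/5·(12) + 1/5·(5) + 3/5·(12) = 53/5
E[Plan C] = 1/5·(14) + 1/5·(7) + 3/5·(14) = 63/5
Best response: Plan C (63/5 is the largest).

Plan C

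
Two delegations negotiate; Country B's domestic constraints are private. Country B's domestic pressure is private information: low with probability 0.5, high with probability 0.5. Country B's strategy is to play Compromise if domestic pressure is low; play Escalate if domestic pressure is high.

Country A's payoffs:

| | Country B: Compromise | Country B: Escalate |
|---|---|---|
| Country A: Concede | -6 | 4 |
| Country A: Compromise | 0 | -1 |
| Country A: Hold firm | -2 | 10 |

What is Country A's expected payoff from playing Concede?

E[Concede] = 0.5·(-6) + 0.5·4 = (-3) + 2 = -1

-1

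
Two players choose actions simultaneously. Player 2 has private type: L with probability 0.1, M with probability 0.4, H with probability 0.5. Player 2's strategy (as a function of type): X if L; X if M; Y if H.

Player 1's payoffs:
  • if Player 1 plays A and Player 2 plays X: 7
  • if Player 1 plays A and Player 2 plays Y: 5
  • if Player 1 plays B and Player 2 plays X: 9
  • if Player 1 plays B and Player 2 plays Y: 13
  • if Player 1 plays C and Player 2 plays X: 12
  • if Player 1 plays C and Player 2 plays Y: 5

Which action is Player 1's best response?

B

E[A] = 0.1·(7) + 0.4·(7) + 0.5·(5) = 6
E[B] = 0.1·(9) + 0.4·(9) + 0.5·(13) = 11
E[C] = 0.1·(12) + 0.4·(12) + 0.5·(5) = 8.5
Best response: B (11 is the largest).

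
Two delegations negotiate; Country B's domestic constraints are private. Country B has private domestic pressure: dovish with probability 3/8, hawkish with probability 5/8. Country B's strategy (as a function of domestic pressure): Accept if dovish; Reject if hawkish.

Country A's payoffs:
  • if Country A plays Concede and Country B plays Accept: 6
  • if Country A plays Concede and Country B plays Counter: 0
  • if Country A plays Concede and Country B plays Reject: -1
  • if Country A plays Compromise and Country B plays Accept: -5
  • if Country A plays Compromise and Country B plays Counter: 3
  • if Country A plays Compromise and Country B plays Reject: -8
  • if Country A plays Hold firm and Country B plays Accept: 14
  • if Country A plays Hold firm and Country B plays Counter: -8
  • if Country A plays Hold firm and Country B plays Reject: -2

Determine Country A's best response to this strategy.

Hold firm

E[Concede] = 3/8·(6) + 5/8·(-1) = 13/8
E[Compromise] = 3/8·(-5) + 5/8·(-8) = -55/8
E[Hold firm] = 3/8·(14) + 5/8·(-2) = 4
Best response: Hold firm (4 is the largest).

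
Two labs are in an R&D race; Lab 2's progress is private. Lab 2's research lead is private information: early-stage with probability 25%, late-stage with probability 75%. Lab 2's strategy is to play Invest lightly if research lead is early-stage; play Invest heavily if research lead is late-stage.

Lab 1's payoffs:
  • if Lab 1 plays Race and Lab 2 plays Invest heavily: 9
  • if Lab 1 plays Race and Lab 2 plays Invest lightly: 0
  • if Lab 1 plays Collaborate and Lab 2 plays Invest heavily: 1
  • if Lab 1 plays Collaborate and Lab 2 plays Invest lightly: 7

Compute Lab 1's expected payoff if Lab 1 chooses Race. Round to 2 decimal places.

E[Race] = 0.25·0 + 0.75·9 = 0 + 6.75 = 6.75

6.75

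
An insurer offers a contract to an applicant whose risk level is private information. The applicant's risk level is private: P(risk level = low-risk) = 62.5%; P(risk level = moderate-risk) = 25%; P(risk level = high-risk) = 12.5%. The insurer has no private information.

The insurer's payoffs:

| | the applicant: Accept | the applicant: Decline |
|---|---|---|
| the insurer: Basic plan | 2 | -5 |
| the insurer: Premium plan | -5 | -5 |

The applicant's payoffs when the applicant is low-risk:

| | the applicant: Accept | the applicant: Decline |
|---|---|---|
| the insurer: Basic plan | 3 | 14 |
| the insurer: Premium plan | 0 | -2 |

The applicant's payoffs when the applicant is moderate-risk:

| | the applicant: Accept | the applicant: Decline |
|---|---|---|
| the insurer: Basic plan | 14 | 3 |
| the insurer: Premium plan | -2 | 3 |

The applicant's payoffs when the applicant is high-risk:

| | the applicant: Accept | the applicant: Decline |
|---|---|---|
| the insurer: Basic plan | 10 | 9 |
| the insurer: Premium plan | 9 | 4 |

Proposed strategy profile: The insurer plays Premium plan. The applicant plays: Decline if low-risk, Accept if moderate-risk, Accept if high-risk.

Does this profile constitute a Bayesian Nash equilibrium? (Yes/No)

The insurer plays Premium plan: E[Premium plan] = 0.625·(-5) + 0.25·(-5) + 0.125·(-5) = -5; E[Basic plan] = -2.375. Not best-responding. ✗
The applicant (risk level low-risk), facing Premium plan: Accept gives 0, Decline gives -2. Proposed Decline is not best — profitable deviation exists. ✗
The applicant (risk level moderate-risk), facing Premium plan: Accept gives -2, Decline gives 3. Proposed Accept is not best — profitable deviation exists. ✗
The applicant (risk level high-risk), facing Premium plan: Accept gives 9, Decline gives 4. Proposed Accept is best. ✓

No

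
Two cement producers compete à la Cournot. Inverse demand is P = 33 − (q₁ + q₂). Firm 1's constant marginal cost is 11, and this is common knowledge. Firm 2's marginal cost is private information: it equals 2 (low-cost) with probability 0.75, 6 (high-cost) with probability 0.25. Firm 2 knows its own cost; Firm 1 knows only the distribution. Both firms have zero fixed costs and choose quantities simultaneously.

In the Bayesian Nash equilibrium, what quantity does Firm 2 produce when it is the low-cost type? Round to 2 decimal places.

Type-c best response for Firm 2: q₂(c) = (33 − c)/2 − q₁/2.
Firm 1 maximizes expected profit; its first-order condition is 33 − 2q₁ − E[q₂] − 11 = 0.
Substituting E[q₂] and solving: E[c₂] = 3, so q₁ = (33 − 2·11 + 3)/3 = 4.66667.
q₂(low-cost) = (33 − 2 − 4.66667)/2 = 13.1667.

13.17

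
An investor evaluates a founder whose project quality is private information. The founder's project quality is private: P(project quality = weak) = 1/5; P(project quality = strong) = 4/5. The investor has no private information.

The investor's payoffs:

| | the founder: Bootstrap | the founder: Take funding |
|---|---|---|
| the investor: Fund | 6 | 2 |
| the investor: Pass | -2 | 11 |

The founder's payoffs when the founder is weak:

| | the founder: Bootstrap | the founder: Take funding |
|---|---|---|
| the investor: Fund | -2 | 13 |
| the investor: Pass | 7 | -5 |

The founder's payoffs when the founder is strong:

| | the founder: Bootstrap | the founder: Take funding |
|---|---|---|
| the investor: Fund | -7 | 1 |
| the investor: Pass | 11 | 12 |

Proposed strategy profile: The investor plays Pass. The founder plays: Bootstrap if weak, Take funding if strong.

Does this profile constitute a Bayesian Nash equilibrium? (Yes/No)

Yes

The investor plays Pass: E[Pass] = 1/5·(-2) + 4/5·(11) = 42/5; E[Fund] = 14/5. Best-responding. ✓
The founder (project quality weak), facing Pass: Bootstrap gives 7, Take funding gives -5. Proposed Bootstrap is best. ✓
The founder (project quality strong), facing Pass: Bootstrap gives 11, Take funding gives 12. Proposed Take funding is best. ✓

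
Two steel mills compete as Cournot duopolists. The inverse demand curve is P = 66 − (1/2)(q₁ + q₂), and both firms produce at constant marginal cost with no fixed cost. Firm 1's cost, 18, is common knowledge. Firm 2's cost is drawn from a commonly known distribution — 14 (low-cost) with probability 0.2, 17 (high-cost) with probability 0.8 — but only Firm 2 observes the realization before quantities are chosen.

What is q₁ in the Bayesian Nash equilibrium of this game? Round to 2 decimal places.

Type-c best response for Firm 2: q₂(c) = (66 − c) − q₁/2.
Firm 1 maximizes expected profit; its first-order condition is 66 − q₁ − (1/2)E[q₂] − 18 = 0.
Substituting E[q₂] and solving: E[c₂] = 16.4, so q₁ = (66 − 2·18 + 16.4)/(3/2) = 30.9333.

30.93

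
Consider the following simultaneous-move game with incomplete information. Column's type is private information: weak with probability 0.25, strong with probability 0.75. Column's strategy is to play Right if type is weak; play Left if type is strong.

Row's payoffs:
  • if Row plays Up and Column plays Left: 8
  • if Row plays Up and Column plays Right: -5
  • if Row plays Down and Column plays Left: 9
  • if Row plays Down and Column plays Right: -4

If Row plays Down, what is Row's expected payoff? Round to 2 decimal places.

E[Down] = 0.25·(-4) + 0.75·9 = (-1) + 6.75 = 5.75

5.75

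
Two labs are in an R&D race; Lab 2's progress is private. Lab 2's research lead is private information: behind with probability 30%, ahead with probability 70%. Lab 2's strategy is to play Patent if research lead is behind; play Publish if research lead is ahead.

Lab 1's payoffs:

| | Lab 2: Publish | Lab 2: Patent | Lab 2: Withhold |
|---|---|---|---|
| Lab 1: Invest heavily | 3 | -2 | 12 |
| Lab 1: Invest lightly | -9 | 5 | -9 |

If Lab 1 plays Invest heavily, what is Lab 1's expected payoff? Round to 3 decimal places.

E[Invest heavily] = 0.3·(-2) + 0.7·3 = (-0.6) + 2.1 = 1.5

1.500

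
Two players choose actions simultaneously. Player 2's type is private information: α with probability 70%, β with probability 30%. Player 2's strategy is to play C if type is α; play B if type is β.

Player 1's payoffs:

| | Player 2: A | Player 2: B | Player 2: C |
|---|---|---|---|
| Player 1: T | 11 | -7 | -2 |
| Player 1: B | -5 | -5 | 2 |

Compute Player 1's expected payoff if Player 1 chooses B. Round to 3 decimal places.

-0.100

Take the expectation over Player 2's type, weighting each type's action by its prior probability.
E[B] = 0.7·2 + 0.3·(-5) = 1.4 + (-1.5) = -0.1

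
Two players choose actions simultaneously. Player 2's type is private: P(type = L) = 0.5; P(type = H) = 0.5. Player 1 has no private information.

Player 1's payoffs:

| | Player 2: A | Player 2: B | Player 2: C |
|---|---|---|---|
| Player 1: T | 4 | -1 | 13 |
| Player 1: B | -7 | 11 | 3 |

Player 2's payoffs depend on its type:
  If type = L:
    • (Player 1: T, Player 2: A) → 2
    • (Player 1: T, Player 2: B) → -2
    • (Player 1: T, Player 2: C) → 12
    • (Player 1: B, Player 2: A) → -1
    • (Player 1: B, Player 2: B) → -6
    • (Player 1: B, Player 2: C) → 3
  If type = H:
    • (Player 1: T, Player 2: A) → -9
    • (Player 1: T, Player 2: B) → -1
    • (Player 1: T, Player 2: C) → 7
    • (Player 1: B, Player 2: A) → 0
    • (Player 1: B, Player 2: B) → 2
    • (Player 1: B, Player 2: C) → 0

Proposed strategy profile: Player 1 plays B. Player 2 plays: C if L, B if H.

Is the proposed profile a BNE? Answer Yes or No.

Player 1 plays B: E[B] = 0.5·(3) + 0.5·(11) = 7; E[T] = 6. Best-responding. ✓
Player 2 (type L), facing B: A gives -1, B gives -6, C gives 3. Proposed C is best. ✓
Player 2 (type H), facing B: A gives 0, B gives 2, C gives 0. Proposed B is best. ✓

Yes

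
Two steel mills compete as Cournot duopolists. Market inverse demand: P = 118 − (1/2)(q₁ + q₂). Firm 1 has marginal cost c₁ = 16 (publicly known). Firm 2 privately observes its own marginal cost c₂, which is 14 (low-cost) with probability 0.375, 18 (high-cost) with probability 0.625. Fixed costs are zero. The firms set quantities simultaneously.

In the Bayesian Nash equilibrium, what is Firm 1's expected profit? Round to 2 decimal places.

Type-c best response for Firm 2: q₂(c) = (118 − c) − q₁/2.
Firm 1 maximizes expected profit; its first-order condition is 118 − q₁ − (1/2)E[q₂] − 16 = 0.
Substituting E[q₂] and solving: E[c₂] = 16.5, so q₁ = (118 − 2·16 + 16.5)/(3/2) = 68.3333.
E[P] = 118 − (1/2)·(q₁ + E[q₂]) = 50.1667; Firm 1's expected profit = (E[P] − 16)·q₁ = (50.1667 − 16)·68.3333 = 2334.72.

2334.72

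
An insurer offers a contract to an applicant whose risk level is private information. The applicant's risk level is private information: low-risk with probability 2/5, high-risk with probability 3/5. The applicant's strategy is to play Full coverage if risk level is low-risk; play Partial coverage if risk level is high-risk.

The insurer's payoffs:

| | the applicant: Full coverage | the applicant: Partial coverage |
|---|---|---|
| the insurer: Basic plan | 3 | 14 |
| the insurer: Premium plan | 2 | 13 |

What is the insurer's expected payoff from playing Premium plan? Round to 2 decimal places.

Take the expectation over the applicant's risk level, weighting each type's action by its prior probability.
E[Premium plan] = 2/5·2 + 3/5·13 = 4/5 + 39/5 = 43/5

8.60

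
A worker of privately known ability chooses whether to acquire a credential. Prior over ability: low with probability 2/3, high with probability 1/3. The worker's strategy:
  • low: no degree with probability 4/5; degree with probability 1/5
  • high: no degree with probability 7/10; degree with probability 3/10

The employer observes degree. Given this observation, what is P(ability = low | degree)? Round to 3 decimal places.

P(degree) = (2/3)·(1/5) + (1/3)·(3/10) = 7/30
P(low | degree) = ((2/3)·(1/5)) / (7/30) = (2/15) / (7/30) = 4/7

0.571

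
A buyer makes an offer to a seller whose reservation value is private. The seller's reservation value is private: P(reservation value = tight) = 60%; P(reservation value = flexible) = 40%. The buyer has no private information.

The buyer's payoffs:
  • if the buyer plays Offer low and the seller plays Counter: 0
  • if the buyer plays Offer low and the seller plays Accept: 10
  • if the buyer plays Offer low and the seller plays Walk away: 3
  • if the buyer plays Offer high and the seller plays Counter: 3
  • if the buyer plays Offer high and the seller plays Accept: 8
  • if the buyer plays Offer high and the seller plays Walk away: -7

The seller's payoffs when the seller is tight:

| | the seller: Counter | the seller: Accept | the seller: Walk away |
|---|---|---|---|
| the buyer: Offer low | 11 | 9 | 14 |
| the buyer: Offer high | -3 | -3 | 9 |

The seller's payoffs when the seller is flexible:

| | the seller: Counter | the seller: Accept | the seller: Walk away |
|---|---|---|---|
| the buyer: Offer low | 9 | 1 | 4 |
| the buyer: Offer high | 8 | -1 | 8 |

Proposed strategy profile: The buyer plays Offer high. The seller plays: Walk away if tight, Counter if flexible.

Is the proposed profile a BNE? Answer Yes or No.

A profile is a BNE iff every type of every player is best-responding given beliefs about the other side.
The buyer plays Offer high: E[Offer high] = 0.6·(-7) + 0.4·(3) = -3; E[Offer low] = 1.8. Not best-responding. ✗
The seller (reservation value tight), facing Offer high: Counter gives -3, Accept gives -3, Walk away gives 9. Proposed Walk away is best. ✓
The seller (reservation value flexible), facing Offer high: Counter gives 8, Accept gives -1, Walk away gives 8. Proposed Counter is best. ✓

No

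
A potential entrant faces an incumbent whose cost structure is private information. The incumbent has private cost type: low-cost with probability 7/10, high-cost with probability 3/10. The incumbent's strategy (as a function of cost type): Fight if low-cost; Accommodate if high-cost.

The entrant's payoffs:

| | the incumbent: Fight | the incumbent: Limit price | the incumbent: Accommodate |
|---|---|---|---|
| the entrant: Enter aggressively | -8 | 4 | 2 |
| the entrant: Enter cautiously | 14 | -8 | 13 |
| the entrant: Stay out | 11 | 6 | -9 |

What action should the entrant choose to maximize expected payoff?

Enter cautiously

E[Enter aggressively] = 7/10·(-8) + 3/10·(2) = -5
E[Enter cautiously] = 7/10·(14) + 3/10·(13) = 137/10
E[Stay out] = 7/10·(11) + 3/10·(-9) = 5
Best response: Enter cautiously (137/10 is the largest).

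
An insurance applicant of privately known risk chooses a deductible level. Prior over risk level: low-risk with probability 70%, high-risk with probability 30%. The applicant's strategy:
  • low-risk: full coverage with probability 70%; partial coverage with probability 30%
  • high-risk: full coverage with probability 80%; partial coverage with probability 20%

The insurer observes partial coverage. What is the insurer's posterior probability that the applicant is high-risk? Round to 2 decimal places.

Apply Bayes' rule using the sender's strategy as the likelihood.
P(partial coverage) = 0.7·0.3 + 0.3·0.2 = 0.27
P(high-risk | partial coverage) = (0.3·0.2) / 0.27 = 0.06 / 0.27 = 0.222222

0.22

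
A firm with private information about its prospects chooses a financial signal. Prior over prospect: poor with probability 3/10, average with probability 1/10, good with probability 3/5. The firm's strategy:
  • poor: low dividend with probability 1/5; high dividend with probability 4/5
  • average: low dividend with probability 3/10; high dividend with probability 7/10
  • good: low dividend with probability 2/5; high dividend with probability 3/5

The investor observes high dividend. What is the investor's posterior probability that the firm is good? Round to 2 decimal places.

0.54

Apply Bayes' rule using the sender's strategy as the likelihood.
P(high dividend) = (3/10)·(4/5) + (1/10)·(7/10) + (3/5)·(3/5) = 67/100
P(good | high dividend) = ((3/5)·(3/5)) / (67/100) = (9/25) / (67/100) = 36/67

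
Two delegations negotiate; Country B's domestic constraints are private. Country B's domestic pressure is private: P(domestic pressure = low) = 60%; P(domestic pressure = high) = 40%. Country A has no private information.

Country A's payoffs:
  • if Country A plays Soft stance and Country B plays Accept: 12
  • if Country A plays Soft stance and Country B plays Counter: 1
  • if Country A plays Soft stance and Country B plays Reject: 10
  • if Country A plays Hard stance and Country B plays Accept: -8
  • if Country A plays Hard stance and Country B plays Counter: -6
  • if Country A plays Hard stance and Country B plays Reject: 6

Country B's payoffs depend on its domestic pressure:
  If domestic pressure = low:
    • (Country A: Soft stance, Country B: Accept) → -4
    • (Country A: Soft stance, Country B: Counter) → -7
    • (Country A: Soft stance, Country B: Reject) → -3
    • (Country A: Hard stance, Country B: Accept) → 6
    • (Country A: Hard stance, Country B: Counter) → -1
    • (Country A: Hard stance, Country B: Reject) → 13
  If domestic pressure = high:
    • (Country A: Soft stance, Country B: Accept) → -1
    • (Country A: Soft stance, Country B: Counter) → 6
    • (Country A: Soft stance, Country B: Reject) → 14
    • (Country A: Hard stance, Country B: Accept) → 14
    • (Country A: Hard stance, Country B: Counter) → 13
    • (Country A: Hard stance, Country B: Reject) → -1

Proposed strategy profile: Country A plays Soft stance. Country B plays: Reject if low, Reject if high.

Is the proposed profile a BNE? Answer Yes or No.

Yes

A profile is a BNE iff every type of every player is best-responding given beliefs about the other side.
Country A plays Soft stance: E[Soft stance] = 0.6·(10) + 0.4·(10) = 10; E[Hard stance] = 6. Best-responding. ✓
Country B (domestic pressure low), facing Soft stance: Accept gives -4, Counter gives -7, Reject gives -3. Proposed Reject is best. ✓
Country B (domestic pressure high), facing Soft stance: Accept gives -1, Counter gives 6, Reject gives 14. Proposed Reject is best. ✓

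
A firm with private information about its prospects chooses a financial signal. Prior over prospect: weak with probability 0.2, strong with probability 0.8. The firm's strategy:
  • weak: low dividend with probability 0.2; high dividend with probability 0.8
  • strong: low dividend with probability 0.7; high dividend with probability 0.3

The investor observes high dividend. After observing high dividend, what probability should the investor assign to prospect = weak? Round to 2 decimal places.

P(high dividend) = 0.2·0.8 + 0.8·0.3 = 0.4
P(weak | high dividend) = (0.2·0.8) / 0.4 = 0.16 / 0.4 = 0.4

0.40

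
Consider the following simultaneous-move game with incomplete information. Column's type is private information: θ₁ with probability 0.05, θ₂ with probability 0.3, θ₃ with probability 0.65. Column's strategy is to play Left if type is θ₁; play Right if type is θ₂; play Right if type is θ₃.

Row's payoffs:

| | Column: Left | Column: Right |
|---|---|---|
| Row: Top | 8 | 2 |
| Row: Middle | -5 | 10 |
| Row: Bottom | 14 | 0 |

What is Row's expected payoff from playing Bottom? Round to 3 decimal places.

Take the expectation over Column's type, weighting each type's action by its prior probability.
E[Bottom] = 0.05·14 + 0.3·0 + 0.65·0 = 0.7 + 0 + 0 = 0.7

0.700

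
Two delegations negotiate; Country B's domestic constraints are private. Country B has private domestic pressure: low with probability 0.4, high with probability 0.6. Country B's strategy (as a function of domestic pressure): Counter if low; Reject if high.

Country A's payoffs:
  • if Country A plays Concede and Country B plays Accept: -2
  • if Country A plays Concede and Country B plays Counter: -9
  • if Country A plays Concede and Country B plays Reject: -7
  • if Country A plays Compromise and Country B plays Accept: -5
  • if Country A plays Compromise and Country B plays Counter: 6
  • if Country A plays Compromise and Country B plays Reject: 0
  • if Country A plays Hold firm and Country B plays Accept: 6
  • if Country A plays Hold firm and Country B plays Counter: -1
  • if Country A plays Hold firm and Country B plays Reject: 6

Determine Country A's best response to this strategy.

Hold firm

Compute Country A's expected payoff for each action, taking the expectation over Country B's type.
E[Concede] = 0.4·(-9) + 0.6·(-7) = -7.8
E[Compromise] = 0.4·(6) + 0.6·(0) = 2.4
E[Hold firm] = 0.4·(-1) + 0.6·(6) = 3.2
Best response: Hold firm (3.2 is the largest).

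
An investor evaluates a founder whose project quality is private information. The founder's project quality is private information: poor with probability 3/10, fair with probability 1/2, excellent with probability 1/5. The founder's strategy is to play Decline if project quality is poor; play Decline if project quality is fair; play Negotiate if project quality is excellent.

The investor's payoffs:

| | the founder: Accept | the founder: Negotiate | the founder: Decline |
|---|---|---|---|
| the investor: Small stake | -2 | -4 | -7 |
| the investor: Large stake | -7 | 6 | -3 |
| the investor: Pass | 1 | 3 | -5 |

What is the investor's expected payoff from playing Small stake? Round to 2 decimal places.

-6.40

E[Small stake] = 3/10·(-7) + 1/2·(-7) + 1/5·(-4) = (-21/10) + (-7/2) + (-4/5) = -32/5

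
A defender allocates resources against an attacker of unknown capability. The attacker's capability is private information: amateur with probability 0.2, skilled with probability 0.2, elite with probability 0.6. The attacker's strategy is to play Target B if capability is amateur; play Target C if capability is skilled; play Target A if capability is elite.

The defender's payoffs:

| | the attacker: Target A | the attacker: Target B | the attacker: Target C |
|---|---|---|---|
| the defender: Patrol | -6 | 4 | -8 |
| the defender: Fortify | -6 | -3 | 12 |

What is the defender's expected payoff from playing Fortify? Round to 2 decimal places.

E[Fortify] = 0.2·(-3) + 0.2·12 + 0.6·(-6) = (-0.6) + 2.4 + (-3.6) = -1.8

-1.80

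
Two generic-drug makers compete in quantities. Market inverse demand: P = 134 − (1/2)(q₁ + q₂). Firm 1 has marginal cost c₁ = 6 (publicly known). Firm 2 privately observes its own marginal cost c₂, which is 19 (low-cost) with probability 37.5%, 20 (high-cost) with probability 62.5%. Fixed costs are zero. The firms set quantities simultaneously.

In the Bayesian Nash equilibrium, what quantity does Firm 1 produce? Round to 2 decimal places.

94.42

Each type of Firm 2 best-responds to q₁; Firm 1 best-responds to the expected q₂ over Firm 2's types.
Firm 2 with cost c maximizes (134 − (1/2)(q₁+q₂) − c)·q₂, giving q₂(c) = (134 − c − (1/2)q₁).
E[c₂] = 0.375·19 + 0.625·20 = 19.625
Firm 1's FOC against E[q₂] yields q₁ = (134 − 2·6 + E[c₂])/(3/2) = (134 − 12 + 19.625)/(3/2) = 94.4167.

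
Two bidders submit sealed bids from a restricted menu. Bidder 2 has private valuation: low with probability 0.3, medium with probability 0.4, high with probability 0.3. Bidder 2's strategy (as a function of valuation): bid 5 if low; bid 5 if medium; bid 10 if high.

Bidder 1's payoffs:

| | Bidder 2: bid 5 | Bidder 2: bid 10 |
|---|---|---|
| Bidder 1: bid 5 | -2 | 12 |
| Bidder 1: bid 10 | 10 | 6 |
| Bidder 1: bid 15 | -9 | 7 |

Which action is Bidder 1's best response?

Compute Bidder 1's expected payoff for each action, taking the expectation over Bidder 2's type.
E[bid 5] = 0.3·(-2) + 0.4·(-2) + 0.3·(12) = 2.2
E[bid 10] = 0.3·(10) + 0.4·(10) + 0.3·(6) = 8.8
E[bid 15] = 0.3·(-9) + 0.4·(-9) + 0.3·(7) = -4.2
Best response: bid 10 (8.8 is the largest).

bid 10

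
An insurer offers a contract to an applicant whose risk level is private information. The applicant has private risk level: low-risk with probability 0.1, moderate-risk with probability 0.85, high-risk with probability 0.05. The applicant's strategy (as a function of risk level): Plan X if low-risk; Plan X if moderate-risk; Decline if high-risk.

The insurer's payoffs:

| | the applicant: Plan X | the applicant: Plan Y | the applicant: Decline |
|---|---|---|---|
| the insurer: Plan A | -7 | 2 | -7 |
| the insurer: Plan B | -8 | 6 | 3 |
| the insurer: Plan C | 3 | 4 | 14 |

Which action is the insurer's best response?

Plan C

Compute the insurer's expected payoff for each action, taking the expectation over the applicant's type.
E[Plan A] = 0.1·(-7) + 0.85·(-7) + 0.05·(-7) = -7
E[Plan B] = 0.1·(-8) + 0.85·(-8) + 0.05·(3) = -7.45
E[Plan C] = 0.1·(3) + 0.85·(3) + 0.05·(14) = 3.55
Best response: Plan C (3.55 is the largest).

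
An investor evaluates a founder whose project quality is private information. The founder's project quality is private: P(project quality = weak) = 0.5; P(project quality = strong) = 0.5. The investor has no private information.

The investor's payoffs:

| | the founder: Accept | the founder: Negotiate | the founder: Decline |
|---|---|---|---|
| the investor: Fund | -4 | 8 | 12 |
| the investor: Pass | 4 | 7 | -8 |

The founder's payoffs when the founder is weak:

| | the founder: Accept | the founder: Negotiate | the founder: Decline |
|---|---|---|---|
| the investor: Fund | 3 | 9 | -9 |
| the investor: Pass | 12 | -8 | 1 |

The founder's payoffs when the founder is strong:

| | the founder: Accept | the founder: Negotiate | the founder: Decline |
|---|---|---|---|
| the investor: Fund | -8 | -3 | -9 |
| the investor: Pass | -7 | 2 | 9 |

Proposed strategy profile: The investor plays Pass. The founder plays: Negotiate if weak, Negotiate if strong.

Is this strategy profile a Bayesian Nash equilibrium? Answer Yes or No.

A profile is a BNE iff every type of every player is best-responding given beliefs about the other side.
The investor plays Pass: E[Pass] = 0.5·(7) + 0.5·(7) = 7; E[Fund] = 8. Not best-responding. ✗
The founder (project quality weak), facing Pass: Accept gives 12, Negotiate gives -8, Decline gives 1. Proposed Negotiate is not best — profitable deviation exists. ✗
The founder (project quality strong), facing Pass: Accept gives -7, Negotiate gives 2, Decline gives 9. Proposed Negotiate is not best — profitable deviation exists. ✗

No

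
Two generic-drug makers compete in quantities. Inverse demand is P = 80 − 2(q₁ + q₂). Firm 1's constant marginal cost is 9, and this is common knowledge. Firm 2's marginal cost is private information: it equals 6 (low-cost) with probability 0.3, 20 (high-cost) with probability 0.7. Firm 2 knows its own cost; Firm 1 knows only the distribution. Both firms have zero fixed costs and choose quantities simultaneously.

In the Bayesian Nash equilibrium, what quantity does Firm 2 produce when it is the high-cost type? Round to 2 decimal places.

Type-c best response for Firm 2: q₂(c) = (80 − c)/4 − q₁/2.
Firm 1 maximizes expected profit; its first-order condition is 80 − 4q₁ − 2E[q₂] − 9 = 0.
Substituting E[q₂] and solving: E[c₂] = 15.8, so q₁ = (80 − 2·9 + 15.8)/6 = 12.9667.
q₂(high-cost) = (80 − 20 − 2·12.9667)/4 = 8.51667.

8.52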